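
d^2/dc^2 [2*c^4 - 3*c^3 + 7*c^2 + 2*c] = 24*c^2 - 18*c + 14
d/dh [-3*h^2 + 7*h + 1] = 7 - 6*h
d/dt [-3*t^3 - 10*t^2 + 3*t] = -9*t^2 - 20*t + 3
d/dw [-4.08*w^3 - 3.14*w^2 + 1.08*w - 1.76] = -12.24*w^2 - 6.28*w + 1.08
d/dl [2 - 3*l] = -3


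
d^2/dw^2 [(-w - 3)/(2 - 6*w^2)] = 9*(4*w^2*(w + 3) - (w + 1)*(3*w^2 - 1))/(3*w^2 - 1)^3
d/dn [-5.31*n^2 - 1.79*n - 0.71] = -10.62*n - 1.79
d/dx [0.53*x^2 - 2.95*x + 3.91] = 1.06*x - 2.95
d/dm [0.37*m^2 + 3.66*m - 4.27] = 0.74*m + 3.66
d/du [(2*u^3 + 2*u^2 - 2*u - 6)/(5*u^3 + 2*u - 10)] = 2*(-5*u^4 + 14*u^3 + 17*u^2 - 20*u + 16)/(25*u^6 + 20*u^4 - 100*u^3 + 4*u^2 - 40*u + 100)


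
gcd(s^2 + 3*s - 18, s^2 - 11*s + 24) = s - 3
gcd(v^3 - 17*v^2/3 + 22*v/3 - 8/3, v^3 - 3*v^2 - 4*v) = v - 4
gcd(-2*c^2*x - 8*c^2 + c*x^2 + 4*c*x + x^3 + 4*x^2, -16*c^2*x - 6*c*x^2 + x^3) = 2*c + x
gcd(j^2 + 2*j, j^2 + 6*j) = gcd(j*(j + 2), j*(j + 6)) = j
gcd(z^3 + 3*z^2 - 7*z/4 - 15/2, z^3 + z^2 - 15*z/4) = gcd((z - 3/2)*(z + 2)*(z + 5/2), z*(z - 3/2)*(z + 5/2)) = z^2 + z - 15/4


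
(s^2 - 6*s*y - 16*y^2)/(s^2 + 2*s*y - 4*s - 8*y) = (s - 8*y)/(s - 4)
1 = 1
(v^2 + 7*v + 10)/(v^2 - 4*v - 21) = (v^2 + 7*v + 10)/(v^2 - 4*v - 21)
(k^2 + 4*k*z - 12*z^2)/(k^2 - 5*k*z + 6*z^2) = (-k - 6*z)/(-k + 3*z)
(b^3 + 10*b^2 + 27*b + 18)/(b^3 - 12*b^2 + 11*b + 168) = (b^2 + 7*b + 6)/(b^2 - 15*b + 56)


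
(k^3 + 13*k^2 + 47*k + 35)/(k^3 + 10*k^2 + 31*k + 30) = (k^2 + 8*k + 7)/(k^2 + 5*k + 6)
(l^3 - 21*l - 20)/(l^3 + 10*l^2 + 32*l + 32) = (l^2 - 4*l - 5)/(l^2 + 6*l + 8)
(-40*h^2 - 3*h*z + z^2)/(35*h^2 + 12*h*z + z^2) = (-8*h + z)/(7*h + z)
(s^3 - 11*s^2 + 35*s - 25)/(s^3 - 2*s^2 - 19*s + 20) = (s - 5)/(s + 4)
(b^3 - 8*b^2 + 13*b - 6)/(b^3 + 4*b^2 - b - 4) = (b^2 - 7*b + 6)/(b^2 + 5*b + 4)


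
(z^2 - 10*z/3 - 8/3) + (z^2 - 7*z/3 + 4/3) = 2*z^2 - 17*z/3 - 4/3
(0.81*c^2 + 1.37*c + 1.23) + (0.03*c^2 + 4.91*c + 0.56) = 0.84*c^2 + 6.28*c + 1.79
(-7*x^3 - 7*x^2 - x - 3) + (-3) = -7*x^3 - 7*x^2 - x - 6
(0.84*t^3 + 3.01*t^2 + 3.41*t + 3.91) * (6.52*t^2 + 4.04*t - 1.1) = 5.4768*t^5 + 23.0188*t^4 + 33.4696*t^3 + 35.9586*t^2 + 12.0454*t - 4.301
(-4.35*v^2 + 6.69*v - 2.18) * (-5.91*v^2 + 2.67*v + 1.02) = 25.7085*v^4 - 51.1524*v^3 + 26.3091*v^2 + 1.0032*v - 2.2236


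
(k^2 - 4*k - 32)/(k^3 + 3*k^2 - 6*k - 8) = (k - 8)/(k^2 - k - 2)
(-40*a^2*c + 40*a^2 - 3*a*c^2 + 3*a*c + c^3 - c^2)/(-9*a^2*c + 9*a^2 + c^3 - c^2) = (40*a^2 + 3*a*c - c^2)/(9*a^2 - c^2)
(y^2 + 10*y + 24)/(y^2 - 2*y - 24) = (y + 6)/(y - 6)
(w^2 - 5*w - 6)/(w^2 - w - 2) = (w - 6)/(w - 2)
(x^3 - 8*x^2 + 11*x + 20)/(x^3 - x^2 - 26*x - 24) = (x^2 - 9*x + 20)/(x^2 - 2*x - 24)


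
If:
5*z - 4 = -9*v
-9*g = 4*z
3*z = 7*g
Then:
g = 0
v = 4/9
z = 0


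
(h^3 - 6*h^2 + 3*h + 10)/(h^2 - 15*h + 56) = (h^3 - 6*h^2 + 3*h + 10)/(h^2 - 15*h + 56)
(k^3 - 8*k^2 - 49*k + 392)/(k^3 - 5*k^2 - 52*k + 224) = (k - 7)/(k - 4)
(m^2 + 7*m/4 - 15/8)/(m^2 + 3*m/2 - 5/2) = (m - 3/4)/(m - 1)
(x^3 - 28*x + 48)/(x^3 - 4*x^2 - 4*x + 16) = (x + 6)/(x + 2)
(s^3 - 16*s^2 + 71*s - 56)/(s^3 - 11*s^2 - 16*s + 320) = (s^2 - 8*s + 7)/(s^2 - 3*s - 40)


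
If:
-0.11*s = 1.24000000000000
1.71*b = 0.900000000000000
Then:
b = 0.53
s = -11.27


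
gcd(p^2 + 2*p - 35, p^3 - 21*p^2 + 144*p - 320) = p - 5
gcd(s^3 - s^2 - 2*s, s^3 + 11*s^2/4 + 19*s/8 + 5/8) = s + 1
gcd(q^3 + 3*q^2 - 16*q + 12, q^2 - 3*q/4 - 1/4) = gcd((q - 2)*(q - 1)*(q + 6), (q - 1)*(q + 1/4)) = q - 1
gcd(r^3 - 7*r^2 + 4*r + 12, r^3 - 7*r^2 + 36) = r - 6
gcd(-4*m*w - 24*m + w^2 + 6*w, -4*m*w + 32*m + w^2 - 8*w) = -4*m + w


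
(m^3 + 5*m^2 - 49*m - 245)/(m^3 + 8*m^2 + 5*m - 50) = (m^2 - 49)/(m^2 + 3*m - 10)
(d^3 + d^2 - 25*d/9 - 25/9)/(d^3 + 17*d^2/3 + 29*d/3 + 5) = (d - 5/3)/(d + 3)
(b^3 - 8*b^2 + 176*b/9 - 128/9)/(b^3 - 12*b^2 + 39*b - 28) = (b^2 - 4*b + 32/9)/(b^2 - 8*b + 7)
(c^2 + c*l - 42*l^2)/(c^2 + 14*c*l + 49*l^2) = (c - 6*l)/(c + 7*l)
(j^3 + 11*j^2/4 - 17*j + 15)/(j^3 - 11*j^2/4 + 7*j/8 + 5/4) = 2*(j + 6)/(2*j + 1)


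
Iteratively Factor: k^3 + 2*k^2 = (k)*(k^2 + 2*k) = k*(k + 2)*(k)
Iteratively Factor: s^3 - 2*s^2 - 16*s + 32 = (s - 2)*(s^2 - 16) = (s - 4)*(s - 2)*(s + 4)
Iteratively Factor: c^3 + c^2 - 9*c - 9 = (c - 3)*(c^2 + 4*c + 3) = (c - 3)*(c + 3)*(c + 1)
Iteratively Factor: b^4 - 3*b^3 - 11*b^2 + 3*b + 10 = (b - 5)*(b^3 + 2*b^2 - b - 2) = (b - 5)*(b + 1)*(b^2 + b - 2) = (b - 5)*(b + 1)*(b + 2)*(b - 1)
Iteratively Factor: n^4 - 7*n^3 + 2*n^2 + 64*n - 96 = (n - 2)*(n^3 - 5*n^2 - 8*n + 48) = (n - 2)*(n + 3)*(n^2 - 8*n + 16) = (n - 4)*(n - 2)*(n + 3)*(n - 4)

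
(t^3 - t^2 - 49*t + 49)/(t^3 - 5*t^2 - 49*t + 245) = (t - 1)/(t - 5)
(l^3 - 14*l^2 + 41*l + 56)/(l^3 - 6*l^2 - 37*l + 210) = (l^2 - 7*l - 8)/(l^2 + l - 30)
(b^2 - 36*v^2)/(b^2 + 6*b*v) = (b - 6*v)/b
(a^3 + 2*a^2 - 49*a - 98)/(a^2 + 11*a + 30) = (a^3 + 2*a^2 - 49*a - 98)/(a^2 + 11*a + 30)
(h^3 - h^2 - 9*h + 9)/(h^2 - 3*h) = h + 2 - 3/h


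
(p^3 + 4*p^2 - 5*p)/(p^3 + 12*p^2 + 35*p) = (p - 1)/(p + 7)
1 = 1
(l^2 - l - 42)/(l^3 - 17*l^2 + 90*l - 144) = (l^2 - l - 42)/(l^3 - 17*l^2 + 90*l - 144)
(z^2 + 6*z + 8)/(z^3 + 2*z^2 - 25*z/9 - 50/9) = 9*(z + 4)/(9*z^2 - 25)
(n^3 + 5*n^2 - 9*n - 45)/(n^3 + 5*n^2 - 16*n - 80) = (n^2 - 9)/(n^2 - 16)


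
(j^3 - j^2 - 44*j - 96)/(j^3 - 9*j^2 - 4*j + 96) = (j + 4)/(j - 4)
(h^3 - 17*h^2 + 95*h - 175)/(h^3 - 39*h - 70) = (h^2 - 10*h + 25)/(h^2 + 7*h + 10)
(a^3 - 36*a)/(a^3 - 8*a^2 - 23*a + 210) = a*(a + 6)/(a^2 - 2*a - 35)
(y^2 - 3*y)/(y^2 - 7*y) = (y - 3)/(y - 7)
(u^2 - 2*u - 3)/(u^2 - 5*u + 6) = (u + 1)/(u - 2)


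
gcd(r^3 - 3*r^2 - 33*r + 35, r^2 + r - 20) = r + 5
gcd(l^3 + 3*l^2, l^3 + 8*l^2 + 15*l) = l^2 + 3*l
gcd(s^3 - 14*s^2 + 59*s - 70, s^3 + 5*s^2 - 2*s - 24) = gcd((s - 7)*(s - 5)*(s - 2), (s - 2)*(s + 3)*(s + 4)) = s - 2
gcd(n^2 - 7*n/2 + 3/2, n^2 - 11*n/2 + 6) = 1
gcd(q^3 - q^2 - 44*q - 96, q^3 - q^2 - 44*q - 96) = q^3 - q^2 - 44*q - 96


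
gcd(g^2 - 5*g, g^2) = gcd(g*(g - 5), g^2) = g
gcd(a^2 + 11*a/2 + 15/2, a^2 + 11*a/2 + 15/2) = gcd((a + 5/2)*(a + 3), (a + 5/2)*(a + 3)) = a^2 + 11*a/2 + 15/2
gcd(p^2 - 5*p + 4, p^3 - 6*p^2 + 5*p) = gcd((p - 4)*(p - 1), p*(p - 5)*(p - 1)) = p - 1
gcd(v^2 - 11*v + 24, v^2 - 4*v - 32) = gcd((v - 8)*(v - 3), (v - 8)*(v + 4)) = v - 8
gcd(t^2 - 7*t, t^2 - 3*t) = t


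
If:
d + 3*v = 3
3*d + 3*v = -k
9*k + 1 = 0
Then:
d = -13/9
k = -1/9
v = 40/27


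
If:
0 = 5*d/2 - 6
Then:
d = 12/5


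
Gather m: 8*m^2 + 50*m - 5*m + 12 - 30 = 8*m^2 + 45*m - 18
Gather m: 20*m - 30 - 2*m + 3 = 18*m - 27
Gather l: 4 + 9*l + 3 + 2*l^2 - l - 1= 2*l^2 + 8*l + 6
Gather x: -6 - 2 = -8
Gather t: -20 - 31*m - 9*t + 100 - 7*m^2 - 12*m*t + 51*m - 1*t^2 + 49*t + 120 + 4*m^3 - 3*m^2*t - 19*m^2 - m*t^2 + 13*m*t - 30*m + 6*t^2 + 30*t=4*m^3 - 26*m^2 - 10*m + t^2*(5 - m) + t*(-3*m^2 + m + 70) + 200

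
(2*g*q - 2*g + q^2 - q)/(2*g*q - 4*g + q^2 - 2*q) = (q - 1)/(q - 2)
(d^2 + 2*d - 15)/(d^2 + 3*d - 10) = (d - 3)/(d - 2)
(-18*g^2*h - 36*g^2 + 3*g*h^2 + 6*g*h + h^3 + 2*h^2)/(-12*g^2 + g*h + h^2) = (6*g*h + 12*g + h^2 + 2*h)/(4*g + h)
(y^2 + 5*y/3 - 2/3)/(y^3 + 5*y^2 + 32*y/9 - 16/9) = 3*(y + 2)/(3*y^2 + 16*y + 16)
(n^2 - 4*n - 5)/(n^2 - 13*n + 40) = (n + 1)/(n - 8)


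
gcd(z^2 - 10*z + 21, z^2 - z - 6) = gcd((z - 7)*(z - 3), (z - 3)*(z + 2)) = z - 3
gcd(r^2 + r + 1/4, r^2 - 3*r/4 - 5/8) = r + 1/2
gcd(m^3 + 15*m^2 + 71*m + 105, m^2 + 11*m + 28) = m + 7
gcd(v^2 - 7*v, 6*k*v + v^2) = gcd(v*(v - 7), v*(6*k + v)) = v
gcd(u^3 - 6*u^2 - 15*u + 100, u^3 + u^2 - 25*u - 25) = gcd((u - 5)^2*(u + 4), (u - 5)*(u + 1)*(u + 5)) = u - 5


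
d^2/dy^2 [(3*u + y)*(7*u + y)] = 2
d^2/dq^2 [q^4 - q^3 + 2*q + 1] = 6*q*(2*q - 1)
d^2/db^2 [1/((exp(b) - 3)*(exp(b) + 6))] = (4*exp(3*b) + 9*exp(2*b) + 81*exp(b) + 54)*exp(b)/(exp(6*b) + 9*exp(5*b) - 27*exp(4*b) - 297*exp(3*b) + 486*exp(2*b) + 2916*exp(b) - 5832)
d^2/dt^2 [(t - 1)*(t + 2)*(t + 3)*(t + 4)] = 12*t^2 + 48*t + 34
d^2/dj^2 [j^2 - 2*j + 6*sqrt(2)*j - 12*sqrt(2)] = 2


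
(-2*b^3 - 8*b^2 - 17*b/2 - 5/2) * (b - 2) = -2*b^4 - 4*b^3 + 15*b^2/2 + 29*b/2 + 5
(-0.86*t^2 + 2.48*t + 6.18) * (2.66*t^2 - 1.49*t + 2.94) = -2.2876*t^4 + 7.8782*t^3 + 10.2152*t^2 - 1.917*t + 18.1692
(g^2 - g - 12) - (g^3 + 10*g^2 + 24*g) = -g^3 - 9*g^2 - 25*g - 12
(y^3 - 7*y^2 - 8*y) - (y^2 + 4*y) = y^3 - 8*y^2 - 12*y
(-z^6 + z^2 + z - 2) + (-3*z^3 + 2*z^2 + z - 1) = -z^6 - 3*z^3 + 3*z^2 + 2*z - 3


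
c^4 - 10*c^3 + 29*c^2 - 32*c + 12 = (c - 6)*(c - 2)*(c - 1)^2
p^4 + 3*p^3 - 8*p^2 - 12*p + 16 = (p - 2)*(p - 1)*(p + 2)*(p + 4)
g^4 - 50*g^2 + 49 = (g - 7)*(g - 1)*(g + 1)*(g + 7)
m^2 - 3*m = m*(m - 3)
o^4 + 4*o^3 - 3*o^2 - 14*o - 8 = (o - 2)*(o + 1)^2*(o + 4)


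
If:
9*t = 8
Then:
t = 8/9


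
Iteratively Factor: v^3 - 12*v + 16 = (v - 2)*(v^2 + 2*v - 8) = (v - 2)*(v + 4)*(v - 2)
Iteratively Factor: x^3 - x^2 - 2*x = (x - 2)*(x^2 + x) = (x - 2)*(x + 1)*(x)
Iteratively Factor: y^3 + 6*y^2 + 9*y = (y + 3)*(y^2 + 3*y) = y*(y + 3)*(y + 3)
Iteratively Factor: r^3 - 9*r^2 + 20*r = (r - 5)*(r^2 - 4*r) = (r - 5)*(r - 4)*(r)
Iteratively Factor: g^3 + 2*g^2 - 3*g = (g - 1)*(g^2 + 3*g) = g*(g - 1)*(g + 3)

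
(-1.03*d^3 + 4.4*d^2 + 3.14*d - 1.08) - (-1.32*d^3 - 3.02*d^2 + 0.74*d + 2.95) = 0.29*d^3 + 7.42*d^2 + 2.4*d - 4.03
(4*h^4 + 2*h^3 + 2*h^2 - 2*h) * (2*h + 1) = 8*h^5 + 8*h^4 + 6*h^3 - 2*h^2 - 2*h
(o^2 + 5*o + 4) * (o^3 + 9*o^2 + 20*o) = o^5 + 14*o^4 + 69*o^3 + 136*o^2 + 80*o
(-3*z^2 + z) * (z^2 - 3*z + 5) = -3*z^4 + 10*z^3 - 18*z^2 + 5*z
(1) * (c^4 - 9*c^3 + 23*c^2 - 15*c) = c^4 - 9*c^3 + 23*c^2 - 15*c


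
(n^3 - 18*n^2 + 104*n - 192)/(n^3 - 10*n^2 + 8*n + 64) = (n - 6)/(n + 2)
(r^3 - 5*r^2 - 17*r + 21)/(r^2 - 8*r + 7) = r + 3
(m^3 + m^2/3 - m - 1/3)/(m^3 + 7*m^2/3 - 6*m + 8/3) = (3*m^2 + 4*m + 1)/(3*m^2 + 10*m - 8)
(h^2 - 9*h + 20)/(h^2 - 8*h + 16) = (h - 5)/(h - 4)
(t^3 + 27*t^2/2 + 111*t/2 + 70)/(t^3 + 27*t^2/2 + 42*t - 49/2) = (2*t^2 + 13*t + 20)/(2*t^2 + 13*t - 7)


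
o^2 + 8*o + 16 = (o + 4)^2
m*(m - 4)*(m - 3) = m^3 - 7*m^2 + 12*m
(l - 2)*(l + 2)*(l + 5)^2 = l^4 + 10*l^3 + 21*l^2 - 40*l - 100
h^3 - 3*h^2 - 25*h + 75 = (h - 5)*(h - 3)*(h + 5)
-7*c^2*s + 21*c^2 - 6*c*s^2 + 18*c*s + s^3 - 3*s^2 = (-7*c + s)*(c + s)*(s - 3)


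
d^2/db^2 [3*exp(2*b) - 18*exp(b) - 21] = (12*exp(b) - 18)*exp(b)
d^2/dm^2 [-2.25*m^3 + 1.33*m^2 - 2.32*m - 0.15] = 2.66 - 13.5*m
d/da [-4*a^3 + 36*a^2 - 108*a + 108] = -12*a^2 + 72*a - 108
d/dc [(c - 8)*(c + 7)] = 2*c - 1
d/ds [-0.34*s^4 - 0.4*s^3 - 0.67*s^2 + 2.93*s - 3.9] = -1.36*s^3 - 1.2*s^2 - 1.34*s + 2.93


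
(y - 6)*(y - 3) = y^2 - 9*y + 18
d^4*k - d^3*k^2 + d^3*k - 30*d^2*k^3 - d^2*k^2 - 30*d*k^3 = d*(d - 6*k)*(d + 5*k)*(d*k + k)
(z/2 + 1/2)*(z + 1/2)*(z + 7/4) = z^3/2 + 13*z^2/8 + 25*z/16 + 7/16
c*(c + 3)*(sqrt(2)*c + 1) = sqrt(2)*c^3 + c^2 + 3*sqrt(2)*c^2 + 3*c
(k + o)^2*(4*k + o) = 4*k^3 + 9*k^2*o + 6*k*o^2 + o^3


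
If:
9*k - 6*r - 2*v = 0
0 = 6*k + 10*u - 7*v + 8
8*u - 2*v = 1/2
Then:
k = 3*v/4 - 23/16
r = 19*v/24 - 69/32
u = v/4 + 1/16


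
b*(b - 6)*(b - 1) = b^3 - 7*b^2 + 6*b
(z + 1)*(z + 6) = z^2 + 7*z + 6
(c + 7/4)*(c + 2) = c^2 + 15*c/4 + 7/2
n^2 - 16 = (n - 4)*(n + 4)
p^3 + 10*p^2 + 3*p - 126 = (p - 3)*(p + 6)*(p + 7)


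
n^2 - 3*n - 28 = (n - 7)*(n + 4)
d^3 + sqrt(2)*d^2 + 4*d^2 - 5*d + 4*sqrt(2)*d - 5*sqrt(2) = (d - 1)*(d + 5)*(d + sqrt(2))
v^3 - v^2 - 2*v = v*(v - 2)*(v + 1)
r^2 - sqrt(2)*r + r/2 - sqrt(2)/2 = (r + 1/2)*(r - sqrt(2))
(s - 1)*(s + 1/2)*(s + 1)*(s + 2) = s^4 + 5*s^3/2 - 5*s/2 - 1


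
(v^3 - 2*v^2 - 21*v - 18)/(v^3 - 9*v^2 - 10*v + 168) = (v^2 + 4*v + 3)/(v^2 - 3*v - 28)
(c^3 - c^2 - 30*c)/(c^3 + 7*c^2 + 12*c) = (c^2 - c - 30)/(c^2 + 7*c + 12)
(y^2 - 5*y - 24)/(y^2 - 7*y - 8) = (y + 3)/(y + 1)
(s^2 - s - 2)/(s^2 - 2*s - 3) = (s - 2)/(s - 3)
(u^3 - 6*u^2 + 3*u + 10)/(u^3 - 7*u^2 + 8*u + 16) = (u^2 - 7*u + 10)/(u^2 - 8*u + 16)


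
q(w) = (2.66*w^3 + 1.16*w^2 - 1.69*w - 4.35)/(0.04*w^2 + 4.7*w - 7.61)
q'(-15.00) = -19.08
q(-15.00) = 125.82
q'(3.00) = 3.59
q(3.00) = 10.63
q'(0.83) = -0.35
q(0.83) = 0.93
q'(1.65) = -503.30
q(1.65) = 31.39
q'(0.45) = 0.55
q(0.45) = 0.84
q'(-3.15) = -2.54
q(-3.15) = 3.21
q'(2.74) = 2.96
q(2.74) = 9.78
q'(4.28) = 5.39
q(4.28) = 16.48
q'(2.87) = 3.30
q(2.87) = 10.19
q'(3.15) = 3.87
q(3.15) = 11.19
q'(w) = (-0.08*w - 4.7)*(2.66*w^3 + 1.16*w^2 - 1.69*w - 4.35)/(0.04*w^2 + 4.7*w - 7.61)^2 + (7.98*w^2 + 2.32*w - 1.69)/(0.04*w^2 + 4.7*w - 7.61) = (0.1064*w^4 + 25.004*w^3 - 55.2082*w^2 - 17.3072*w + 33.3059)/(0.0016*w^4 + 0.376*w^3 + 21.4812*w^2 - 71.534*w + 57.9121)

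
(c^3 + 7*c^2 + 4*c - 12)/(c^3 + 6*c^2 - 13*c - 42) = (c^2 + 5*c - 6)/(c^2 + 4*c - 21)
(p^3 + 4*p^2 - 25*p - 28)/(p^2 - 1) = (p^2 + 3*p - 28)/(p - 1)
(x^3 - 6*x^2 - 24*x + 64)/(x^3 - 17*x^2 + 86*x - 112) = (x + 4)/(x - 7)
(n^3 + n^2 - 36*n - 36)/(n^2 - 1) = (n^2 - 36)/(n - 1)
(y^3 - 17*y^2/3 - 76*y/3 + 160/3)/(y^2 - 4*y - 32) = y - 5/3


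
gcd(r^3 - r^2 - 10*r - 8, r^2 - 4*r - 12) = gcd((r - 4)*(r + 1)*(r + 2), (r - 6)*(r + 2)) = r + 2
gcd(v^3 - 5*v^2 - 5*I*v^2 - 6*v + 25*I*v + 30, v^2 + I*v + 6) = v - 2*I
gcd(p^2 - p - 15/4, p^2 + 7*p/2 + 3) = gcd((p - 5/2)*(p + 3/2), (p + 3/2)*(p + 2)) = p + 3/2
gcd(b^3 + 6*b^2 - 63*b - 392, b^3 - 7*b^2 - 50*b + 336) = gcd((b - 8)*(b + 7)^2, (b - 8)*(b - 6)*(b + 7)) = b^2 - b - 56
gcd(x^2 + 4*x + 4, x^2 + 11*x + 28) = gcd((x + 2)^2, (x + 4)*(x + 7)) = 1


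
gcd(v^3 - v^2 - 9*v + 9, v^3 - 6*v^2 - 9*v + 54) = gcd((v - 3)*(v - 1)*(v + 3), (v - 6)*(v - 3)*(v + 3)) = v^2 - 9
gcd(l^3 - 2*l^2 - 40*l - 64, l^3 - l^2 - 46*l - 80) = l^2 - 6*l - 16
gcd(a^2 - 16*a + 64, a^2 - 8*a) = a - 8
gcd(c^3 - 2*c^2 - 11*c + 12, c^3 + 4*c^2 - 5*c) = c - 1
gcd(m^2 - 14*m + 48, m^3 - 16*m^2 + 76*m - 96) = m^2 - 14*m + 48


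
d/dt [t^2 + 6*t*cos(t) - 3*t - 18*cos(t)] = -6*t*sin(t) + 2*t + 18*sin(t) + 6*cos(t) - 3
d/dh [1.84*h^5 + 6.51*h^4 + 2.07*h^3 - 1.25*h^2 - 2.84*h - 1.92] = 9.2*h^4 + 26.04*h^3 + 6.21*h^2 - 2.5*h - 2.84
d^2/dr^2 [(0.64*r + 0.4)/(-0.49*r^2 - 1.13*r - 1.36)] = (-(0.64*r + 0.4)*(0.98*r + 1.13)*(1.96*r + 2.26) + (1.8816*r + 1.8384)*(0.49*r^2 + 1.13*r + 1.36))/(0.49*r^2 + 1.13*r + 1.36)^3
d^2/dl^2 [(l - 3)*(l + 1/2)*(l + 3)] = 6*l + 1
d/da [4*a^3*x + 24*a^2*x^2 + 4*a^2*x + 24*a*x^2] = 4*x*(3*a^2 + 12*a*x + 2*a + 6*x)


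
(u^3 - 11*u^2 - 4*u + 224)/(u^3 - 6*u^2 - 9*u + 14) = (u^2 - 4*u - 32)/(u^2 + u - 2)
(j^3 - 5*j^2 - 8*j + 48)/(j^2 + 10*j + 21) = (j^2 - 8*j + 16)/(j + 7)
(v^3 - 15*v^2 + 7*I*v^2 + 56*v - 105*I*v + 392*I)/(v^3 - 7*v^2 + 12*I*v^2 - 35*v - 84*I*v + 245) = (v - 8)/(v + 5*I)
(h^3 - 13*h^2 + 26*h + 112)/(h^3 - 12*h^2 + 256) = (h^2 - 5*h - 14)/(h^2 - 4*h - 32)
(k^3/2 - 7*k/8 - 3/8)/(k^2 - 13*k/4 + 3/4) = (4*k^3 - 7*k - 3)/(2*(4*k^2 - 13*k + 3))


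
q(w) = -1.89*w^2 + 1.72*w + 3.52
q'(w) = 1.72 - 3.78*w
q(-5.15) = -55.47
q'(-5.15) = 21.19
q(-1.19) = -1.20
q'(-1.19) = 6.22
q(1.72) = 0.89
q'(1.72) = -4.78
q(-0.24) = 3.00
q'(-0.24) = 2.63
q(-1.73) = -5.11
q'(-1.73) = 8.26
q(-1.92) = -6.75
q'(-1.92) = 8.98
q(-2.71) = -15.02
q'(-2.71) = 11.96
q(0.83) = 3.65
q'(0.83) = -1.42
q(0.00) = 3.52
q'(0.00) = 1.72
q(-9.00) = -165.05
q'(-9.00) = 35.74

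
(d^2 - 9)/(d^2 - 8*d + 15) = (d + 3)/(d - 5)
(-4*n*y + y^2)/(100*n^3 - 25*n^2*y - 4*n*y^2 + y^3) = y/(-25*n^2 + y^2)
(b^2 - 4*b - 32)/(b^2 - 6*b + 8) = (b^2 - 4*b - 32)/(b^2 - 6*b + 8)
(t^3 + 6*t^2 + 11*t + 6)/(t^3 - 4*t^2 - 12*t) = (t^2 + 4*t + 3)/(t*(t - 6))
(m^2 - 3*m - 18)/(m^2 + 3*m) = (m - 6)/m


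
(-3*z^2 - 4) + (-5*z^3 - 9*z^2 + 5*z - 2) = -5*z^3 - 12*z^2 + 5*z - 6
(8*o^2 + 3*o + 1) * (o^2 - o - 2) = 8*o^4 - 5*o^3 - 18*o^2 - 7*o - 2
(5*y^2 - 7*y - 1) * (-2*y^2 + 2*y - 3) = -10*y^4 + 24*y^3 - 27*y^2 + 19*y + 3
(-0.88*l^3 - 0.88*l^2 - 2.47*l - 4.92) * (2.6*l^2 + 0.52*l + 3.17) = -2.288*l^5 - 2.7456*l^4 - 9.6692*l^3 - 16.866*l^2 - 10.3883*l - 15.5964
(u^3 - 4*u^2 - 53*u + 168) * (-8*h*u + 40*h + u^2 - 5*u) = -8*h*u^4 + 72*h*u^3 + 264*h*u^2 - 3464*h*u + 6720*h + u^5 - 9*u^4 - 33*u^3 + 433*u^2 - 840*u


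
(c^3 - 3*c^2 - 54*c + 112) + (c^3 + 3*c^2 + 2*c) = 2*c^3 - 52*c + 112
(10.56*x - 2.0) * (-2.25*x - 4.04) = -23.76*x^2 - 38.1624*x + 8.08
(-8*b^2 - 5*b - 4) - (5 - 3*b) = -8*b^2 - 2*b - 9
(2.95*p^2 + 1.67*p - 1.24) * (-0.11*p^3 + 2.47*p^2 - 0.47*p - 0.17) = -0.3245*p^5 + 7.1028*p^4 + 2.8748*p^3 - 4.3492*p^2 + 0.2989*p + 0.2108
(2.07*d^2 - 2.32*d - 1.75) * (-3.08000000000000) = -6.3756*d^2 + 7.1456*d + 5.39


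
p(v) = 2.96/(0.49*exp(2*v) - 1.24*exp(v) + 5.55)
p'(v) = 2.96*(-0.98*exp(2*v) + 1.24*exp(v))/(0.49*exp(2*v) - 1.24*exp(v) + 5.55)^2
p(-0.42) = 0.60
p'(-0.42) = 0.05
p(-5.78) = 0.53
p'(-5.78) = 0.00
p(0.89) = 0.54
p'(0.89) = -0.28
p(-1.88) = 0.55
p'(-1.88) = 0.02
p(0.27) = 0.62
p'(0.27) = -0.01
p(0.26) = 0.62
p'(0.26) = -0.01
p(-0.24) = 0.61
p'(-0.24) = 0.05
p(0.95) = 0.53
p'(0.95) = -0.31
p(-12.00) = 0.53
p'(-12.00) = 0.00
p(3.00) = 0.02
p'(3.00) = -0.03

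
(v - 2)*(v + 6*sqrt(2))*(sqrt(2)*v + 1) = sqrt(2)*v^3 - 2*sqrt(2)*v^2 + 13*v^2 - 26*v + 6*sqrt(2)*v - 12*sqrt(2)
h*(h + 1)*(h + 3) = h^3 + 4*h^2 + 3*h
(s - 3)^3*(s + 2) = s^4 - 7*s^3 + 9*s^2 + 27*s - 54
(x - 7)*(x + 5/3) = x^2 - 16*x/3 - 35/3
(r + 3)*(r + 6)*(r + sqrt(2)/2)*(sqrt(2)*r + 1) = sqrt(2)*r^4 + 2*r^3 + 9*sqrt(2)*r^3 + 18*r^2 + 37*sqrt(2)*r^2/2 + 9*sqrt(2)*r/2 + 36*r + 9*sqrt(2)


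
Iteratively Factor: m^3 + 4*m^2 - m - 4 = (m + 4)*(m^2 - 1) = (m + 1)*(m + 4)*(m - 1)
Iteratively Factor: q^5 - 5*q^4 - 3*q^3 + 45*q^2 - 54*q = (q)*(q^4 - 5*q^3 - 3*q^2 + 45*q - 54) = q*(q - 2)*(q^3 - 3*q^2 - 9*q + 27) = q*(q - 3)*(q - 2)*(q^2 - 9) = q*(q - 3)^2*(q - 2)*(q + 3)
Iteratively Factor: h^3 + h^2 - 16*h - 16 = (h + 1)*(h^2 - 16) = (h + 1)*(h + 4)*(h - 4)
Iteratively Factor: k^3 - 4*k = (k)*(k^2 - 4) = k*(k + 2)*(k - 2)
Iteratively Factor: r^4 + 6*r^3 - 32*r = (r + 4)*(r^3 + 2*r^2 - 8*r) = (r + 4)^2*(r^2 - 2*r) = (r - 2)*(r + 4)^2*(r)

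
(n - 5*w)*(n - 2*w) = n^2 - 7*n*w + 10*w^2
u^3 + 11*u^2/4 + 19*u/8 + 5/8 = (u + 1/2)*(u + 1)*(u + 5/4)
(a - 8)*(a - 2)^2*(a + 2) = a^4 - 10*a^3 + 12*a^2 + 40*a - 64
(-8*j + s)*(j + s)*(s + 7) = -8*j^2*s - 56*j^2 - 7*j*s^2 - 49*j*s + s^3 + 7*s^2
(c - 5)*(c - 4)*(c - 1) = c^3 - 10*c^2 + 29*c - 20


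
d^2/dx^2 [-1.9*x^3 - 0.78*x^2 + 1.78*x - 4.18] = -11.4*x - 1.56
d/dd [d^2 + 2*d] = 2*d + 2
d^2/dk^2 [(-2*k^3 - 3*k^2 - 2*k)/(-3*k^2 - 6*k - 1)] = 6*(10*k^3 + 3*k^2 - 4*k - 3)/(27*k^6 + 162*k^5 + 351*k^4 + 324*k^3 + 117*k^2 + 18*k + 1)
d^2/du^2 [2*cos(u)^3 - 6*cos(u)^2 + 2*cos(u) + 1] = -7*cos(u)/2 + 12*cos(2*u) - 9*cos(3*u)/2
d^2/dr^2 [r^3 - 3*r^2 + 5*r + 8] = 6*r - 6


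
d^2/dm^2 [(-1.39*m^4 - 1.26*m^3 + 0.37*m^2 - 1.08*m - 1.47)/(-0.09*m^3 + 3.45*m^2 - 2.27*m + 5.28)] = (-1.77635683940025e-15*m^7 + 33.2974620000001*m^6 - 62.843562*m^5 + 200.66604*m^4 - 289.77045*m^3 + 527.780664*m^2 + 27.838458*m - 33.146634)/(0.000729*m^9 - 0.083835*m^8 + 3.268836*m^7 - 45.420939*m^6 + 92.283948*m^5 - 248.340339*m^4 + 267.326171*m^3 - 370.163376*m^2 + 189.851904*m - 147.197952)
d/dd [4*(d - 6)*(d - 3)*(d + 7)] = 12*d^2 - 16*d - 180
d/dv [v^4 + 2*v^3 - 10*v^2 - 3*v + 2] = 4*v^3 + 6*v^2 - 20*v - 3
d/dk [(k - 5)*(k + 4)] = 2*k - 1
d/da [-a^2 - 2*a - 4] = -2*a - 2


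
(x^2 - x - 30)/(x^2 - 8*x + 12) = (x + 5)/(x - 2)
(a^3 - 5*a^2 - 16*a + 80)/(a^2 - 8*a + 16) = (a^2 - a - 20)/(a - 4)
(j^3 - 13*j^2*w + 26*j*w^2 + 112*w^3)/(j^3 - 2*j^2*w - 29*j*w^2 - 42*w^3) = (j - 8*w)/(j + 3*w)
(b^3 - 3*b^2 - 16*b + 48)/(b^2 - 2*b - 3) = (b^2 - 16)/(b + 1)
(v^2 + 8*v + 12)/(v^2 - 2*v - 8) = (v + 6)/(v - 4)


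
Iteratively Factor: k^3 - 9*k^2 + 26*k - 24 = (k - 4)*(k^2 - 5*k + 6) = (k - 4)*(k - 2)*(k - 3)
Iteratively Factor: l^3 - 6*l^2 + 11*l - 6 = (l - 1)*(l^2 - 5*l + 6) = (l - 3)*(l - 1)*(l - 2)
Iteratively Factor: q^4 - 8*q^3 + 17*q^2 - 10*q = (q)*(q^3 - 8*q^2 + 17*q - 10) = q*(q - 2)*(q^2 - 6*q + 5) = q*(q - 2)*(q - 1)*(q - 5)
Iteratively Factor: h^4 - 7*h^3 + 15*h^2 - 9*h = (h - 1)*(h^3 - 6*h^2 + 9*h) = (h - 3)*(h - 1)*(h^2 - 3*h) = (h - 3)^2*(h - 1)*(h)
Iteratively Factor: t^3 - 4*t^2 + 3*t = (t - 3)*(t^2 - t) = (t - 3)*(t - 1)*(t)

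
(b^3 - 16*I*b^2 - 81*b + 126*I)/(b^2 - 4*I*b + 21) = (b^2 - 9*I*b - 18)/(b + 3*I)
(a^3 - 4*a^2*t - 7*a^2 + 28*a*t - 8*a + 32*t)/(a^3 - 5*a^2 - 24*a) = (a^2 - 4*a*t + a - 4*t)/(a*(a + 3))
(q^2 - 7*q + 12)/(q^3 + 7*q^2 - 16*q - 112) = (q - 3)/(q^2 + 11*q + 28)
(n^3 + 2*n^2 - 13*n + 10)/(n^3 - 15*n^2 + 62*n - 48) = (n^2 + 3*n - 10)/(n^2 - 14*n + 48)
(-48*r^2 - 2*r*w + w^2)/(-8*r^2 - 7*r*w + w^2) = (6*r + w)/(r + w)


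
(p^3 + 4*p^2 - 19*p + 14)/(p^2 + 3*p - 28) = (p^2 - 3*p + 2)/(p - 4)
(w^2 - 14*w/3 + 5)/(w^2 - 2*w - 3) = (w - 5/3)/(w + 1)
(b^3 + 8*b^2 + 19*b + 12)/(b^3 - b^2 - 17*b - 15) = (b + 4)/(b - 5)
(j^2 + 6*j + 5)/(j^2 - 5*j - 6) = (j + 5)/(j - 6)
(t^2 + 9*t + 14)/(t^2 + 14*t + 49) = (t + 2)/(t + 7)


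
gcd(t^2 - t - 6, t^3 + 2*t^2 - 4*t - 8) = t + 2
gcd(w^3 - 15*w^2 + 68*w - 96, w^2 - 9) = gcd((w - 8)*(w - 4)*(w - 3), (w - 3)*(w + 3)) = w - 3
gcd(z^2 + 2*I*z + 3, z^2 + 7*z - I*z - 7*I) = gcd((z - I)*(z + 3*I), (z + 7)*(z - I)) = z - I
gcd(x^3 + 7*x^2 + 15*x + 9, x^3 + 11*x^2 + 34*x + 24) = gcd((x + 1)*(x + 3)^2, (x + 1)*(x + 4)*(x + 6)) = x + 1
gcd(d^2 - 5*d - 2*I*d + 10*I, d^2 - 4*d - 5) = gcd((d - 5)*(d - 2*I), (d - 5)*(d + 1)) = d - 5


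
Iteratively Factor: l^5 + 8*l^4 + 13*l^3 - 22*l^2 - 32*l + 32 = (l + 4)*(l^4 + 4*l^3 - 3*l^2 - 10*l + 8) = (l - 1)*(l + 4)*(l^3 + 5*l^2 + 2*l - 8) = (l - 1)*(l + 2)*(l + 4)*(l^2 + 3*l - 4) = (l - 1)^2*(l + 2)*(l + 4)*(l + 4)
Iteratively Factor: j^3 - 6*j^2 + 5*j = (j - 5)*(j^2 - j) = (j - 5)*(j - 1)*(j)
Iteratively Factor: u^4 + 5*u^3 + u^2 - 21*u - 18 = (u + 3)*(u^3 + 2*u^2 - 5*u - 6) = (u + 1)*(u + 3)*(u^2 + u - 6) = (u - 2)*(u + 1)*(u + 3)*(u + 3)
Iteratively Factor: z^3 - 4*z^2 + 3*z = (z - 1)*(z^2 - 3*z) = (z - 3)*(z - 1)*(z)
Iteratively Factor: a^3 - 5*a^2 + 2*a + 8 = (a + 1)*(a^2 - 6*a + 8) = (a - 2)*(a + 1)*(a - 4)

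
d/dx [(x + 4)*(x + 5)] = 2*x + 9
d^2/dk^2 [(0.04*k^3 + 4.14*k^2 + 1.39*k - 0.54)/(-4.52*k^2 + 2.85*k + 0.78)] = (-1.13686837721616e-13*k^4 - 164.39132*k^3 - 21.914928*k^2 - 71.2872*k + 13.722336)/(92.345408*k^6 - 174.67992*k^5 + 62.333964*k^4 + 37.138635*k^3 - 10.756746*k^2 - 5.20182*k - 0.474552)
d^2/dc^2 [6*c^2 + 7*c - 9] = 12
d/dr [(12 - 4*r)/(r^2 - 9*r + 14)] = 4*(r^2 - 6*r + 13)/(r^4 - 18*r^3 + 109*r^2 - 252*r + 196)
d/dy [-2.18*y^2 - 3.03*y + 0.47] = -4.36*y - 3.03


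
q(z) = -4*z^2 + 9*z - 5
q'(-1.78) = 23.24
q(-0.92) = -16.67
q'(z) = 9 - 8*z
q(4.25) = -39.00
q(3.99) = -32.77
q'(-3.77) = 39.16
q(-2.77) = -60.62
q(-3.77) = -95.78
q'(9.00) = -63.00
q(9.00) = -248.00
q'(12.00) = -87.00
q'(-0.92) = 16.36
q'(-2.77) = 31.16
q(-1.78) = -33.69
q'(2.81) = -13.48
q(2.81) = -11.29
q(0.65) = -0.84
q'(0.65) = 3.80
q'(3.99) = -22.92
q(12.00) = -473.00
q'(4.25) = -25.00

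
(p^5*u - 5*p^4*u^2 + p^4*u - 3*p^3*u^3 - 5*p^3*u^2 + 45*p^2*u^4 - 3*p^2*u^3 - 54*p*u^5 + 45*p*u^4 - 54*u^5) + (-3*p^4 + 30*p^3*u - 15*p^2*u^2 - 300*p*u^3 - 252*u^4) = p^5*u - 5*p^4*u^2 + p^4*u - 3*p^4 - 3*p^3*u^3 - 5*p^3*u^2 + 30*p^3*u + 45*p^2*u^4 - 3*p^2*u^3 - 15*p^2*u^2 - 54*p*u^5 + 45*p*u^4 - 300*p*u^3 - 54*u^5 - 252*u^4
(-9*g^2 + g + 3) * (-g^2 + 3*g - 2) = 9*g^4 - 28*g^3 + 18*g^2 + 7*g - 6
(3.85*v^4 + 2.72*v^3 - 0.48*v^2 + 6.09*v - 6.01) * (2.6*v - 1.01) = 10.01*v^5 + 3.1835*v^4 - 3.9952*v^3 + 16.3188*v^2 - 21.7769*v + 6.0701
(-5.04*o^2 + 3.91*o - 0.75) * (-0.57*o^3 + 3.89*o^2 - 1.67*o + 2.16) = 2.8728*o^5 - 21.8343*o^4 + 24.0542*o^3 - 20.3336*o^2 + 9.6981*o - 1.62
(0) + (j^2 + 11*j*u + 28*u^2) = j^2 + 11*j*u + 28*u^2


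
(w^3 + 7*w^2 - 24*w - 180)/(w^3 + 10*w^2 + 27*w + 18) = (w^2 + w - 30)/(w^2 + 4*w + 3)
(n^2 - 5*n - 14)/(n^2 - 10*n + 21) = (n + 2)/(n - 3)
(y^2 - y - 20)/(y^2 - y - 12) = (-y^2 + y + 20)/(-y^2 + y + 12)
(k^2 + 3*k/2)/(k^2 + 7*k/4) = 2*(2*k + 3)/(4*k + 7)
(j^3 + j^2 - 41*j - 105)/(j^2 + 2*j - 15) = (j^2 - 4*j - 21)/(j - 3)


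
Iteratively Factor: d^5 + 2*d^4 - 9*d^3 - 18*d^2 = (d - 3)*(d^4 + 5*d^3 + 6*d^2) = d*(d - 3)*(d^3 + 5*d^2 + 6*d) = d*(d - 3)*(d + 2)*(d^2 + 3*d) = d*(d - 3)*(d + 2)*(d + 3)*(d)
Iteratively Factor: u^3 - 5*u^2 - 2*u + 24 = (u + 2)*(u^2 - 7*u + 12) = (u - 4)*(u + 2)*(u - 3)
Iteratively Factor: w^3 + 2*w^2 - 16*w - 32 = (w + 2)*(w^2 - 16) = (w + 2)*(w + 4)*(w - 4)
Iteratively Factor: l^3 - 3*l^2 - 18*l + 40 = (l - 5)*(l^2 + 2*l - 8) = (l - 5)*(l - 2)*(l + 4)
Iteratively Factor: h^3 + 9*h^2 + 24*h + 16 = (h + 1)*(h^2 + 8*h + 16) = (h + 1)*(h + 4)*(h + 4)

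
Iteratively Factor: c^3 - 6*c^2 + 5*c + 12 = (c + 1)*(c^2 - 7*c + 12) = (c - 3)*(c + 1)*(c - 4)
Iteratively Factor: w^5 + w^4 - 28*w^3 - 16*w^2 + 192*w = (w - 4)*(w^4 + 5*w^3 - 8*w^2 - 48*w) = (w - 4)*(w + 4)*(w^3 + w^2 - 12*w) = (w - 4)*(w - 3)*(w + 4)*(w^2 + 4*w) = w*(w - 4)*(w - 3)*(w + 4)*(w + 4)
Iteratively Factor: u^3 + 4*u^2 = (u)*(u^2 + 4*u) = u*(u + 4)*(u)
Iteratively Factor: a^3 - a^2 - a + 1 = (a - 1)*(a^2 - 1) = (a - 1)^2*(a + 1)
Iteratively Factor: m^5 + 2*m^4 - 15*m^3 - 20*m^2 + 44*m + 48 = (m + 4)*(m^4 - 2*m^3 - 7*m^2 + 8*m + 12) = (m - 3)*(m + 4)*(m^3 + m^2 - 4*m - 4) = (m - 3)*(m + 2)*(m + 4)*(m^2 - m - 2) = (m - 3)*(m + 1)*(m + 2)*(m + 4)*(m - 2)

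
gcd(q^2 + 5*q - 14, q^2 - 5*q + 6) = q - 2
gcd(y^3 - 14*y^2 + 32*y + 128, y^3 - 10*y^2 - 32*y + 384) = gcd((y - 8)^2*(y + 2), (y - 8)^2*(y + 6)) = y^2 - 16*y + 64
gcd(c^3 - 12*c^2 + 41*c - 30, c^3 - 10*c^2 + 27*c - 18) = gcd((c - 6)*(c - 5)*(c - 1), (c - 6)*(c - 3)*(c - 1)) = c^2 - 7*c + 6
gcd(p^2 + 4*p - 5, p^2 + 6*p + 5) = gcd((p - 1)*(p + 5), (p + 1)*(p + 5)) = p + 5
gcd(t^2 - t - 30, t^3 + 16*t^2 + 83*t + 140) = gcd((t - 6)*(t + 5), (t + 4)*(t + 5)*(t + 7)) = t + 5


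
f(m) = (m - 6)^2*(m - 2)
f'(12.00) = 156.00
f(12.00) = 360.00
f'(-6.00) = 336.00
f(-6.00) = -1152.00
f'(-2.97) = 169.62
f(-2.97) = -399.89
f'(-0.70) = 81.07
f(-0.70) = -121.20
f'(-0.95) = 89.31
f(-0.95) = -142.49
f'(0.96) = 35.88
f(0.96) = -26.42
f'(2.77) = 5.46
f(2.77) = 8.03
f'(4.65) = -5.33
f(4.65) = 4.83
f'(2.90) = 4.03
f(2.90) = 8.65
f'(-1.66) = 114.75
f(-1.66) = -214.75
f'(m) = (m - 6)^2 + (m - 2)*(2*m - 12)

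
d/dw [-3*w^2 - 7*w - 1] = -6*w - 7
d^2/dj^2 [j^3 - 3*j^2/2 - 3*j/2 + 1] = 6*j - 3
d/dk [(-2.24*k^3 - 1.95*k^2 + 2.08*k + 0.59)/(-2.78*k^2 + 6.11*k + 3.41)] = (6.2272*k^4 - 27.3728*k^3 - 29.0473*k^2 - 10.0186*k + 3.4879)/(7.7284*k^4 - 33.9716*k^3 + 18.3725*k^2 + 41.6702*k + 11.6281)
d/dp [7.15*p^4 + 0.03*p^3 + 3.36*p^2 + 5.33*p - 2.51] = 28.6*p^3 + 0.09*p^2 + 6.72*p + 5.33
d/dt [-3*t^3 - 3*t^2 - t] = -9*t^2 - 6*t - 1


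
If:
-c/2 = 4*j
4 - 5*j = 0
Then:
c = -32/5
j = 4/5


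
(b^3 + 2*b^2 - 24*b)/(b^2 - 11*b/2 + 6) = 2*b*(b + 6)/(2*b - 3)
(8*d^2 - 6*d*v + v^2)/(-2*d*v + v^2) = (-4*d + v)/v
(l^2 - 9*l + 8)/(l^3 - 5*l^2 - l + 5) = (l - 8)/(l^2 - 4*l - 5)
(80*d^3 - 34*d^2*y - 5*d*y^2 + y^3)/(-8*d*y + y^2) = -10*d^2/y + 3*d + y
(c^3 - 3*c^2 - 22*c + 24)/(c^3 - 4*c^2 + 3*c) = (c^2 - 2*c - 24)/(c*(c - 3))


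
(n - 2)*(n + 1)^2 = n^3 - 3*n - 2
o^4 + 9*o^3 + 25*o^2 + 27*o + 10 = (o + 1)^2*(o + 2)*(o + 5)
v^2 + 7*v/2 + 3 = (v + 3/2)*(v + 2)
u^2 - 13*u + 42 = (u - 7)*(u - 6)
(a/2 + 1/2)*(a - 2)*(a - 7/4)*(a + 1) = a^4/2 - 7*a^3/8 - 3*a^2/2 + 13*a/8 + 7/4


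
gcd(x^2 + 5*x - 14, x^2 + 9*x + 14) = x + 7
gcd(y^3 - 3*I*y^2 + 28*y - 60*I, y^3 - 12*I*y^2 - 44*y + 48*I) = y^2 - 8*I*y - 12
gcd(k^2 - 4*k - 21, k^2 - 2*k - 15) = k + 3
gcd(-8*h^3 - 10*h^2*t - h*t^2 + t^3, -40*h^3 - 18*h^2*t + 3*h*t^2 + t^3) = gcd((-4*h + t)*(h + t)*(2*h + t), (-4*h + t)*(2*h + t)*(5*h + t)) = -8*h^2 - 2*h*t + t^2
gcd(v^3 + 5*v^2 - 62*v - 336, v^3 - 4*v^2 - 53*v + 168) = v^2 - v - 56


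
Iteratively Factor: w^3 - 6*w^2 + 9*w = (w)*(w^2 - 6*w + 9) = w*(w - 3)*(w - 3)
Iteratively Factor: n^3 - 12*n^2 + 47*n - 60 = (n - 5)*(n^2 - 7*n + 12) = (n - 5)*(n - 3)*(n - 4)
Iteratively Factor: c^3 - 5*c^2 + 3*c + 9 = (c - 3)*(c^2 - 2*c - 3) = (c - 3)^2*(c + 1)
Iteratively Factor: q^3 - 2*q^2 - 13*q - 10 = (q + 2)*(q^2 - 4*q - 5) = (q + 1)*(q + 2)*(q - 5)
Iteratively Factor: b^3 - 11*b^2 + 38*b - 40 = (b - 5)*(b^2 - 6*b + 8) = (b - 5)*(b - 2)*(b - 4)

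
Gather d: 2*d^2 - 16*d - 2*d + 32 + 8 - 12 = 2*d^2 - 18*d + 28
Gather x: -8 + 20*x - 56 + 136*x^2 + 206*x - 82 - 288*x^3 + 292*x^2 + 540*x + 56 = -288*x^3 + 428*x^2 + 766*x - 90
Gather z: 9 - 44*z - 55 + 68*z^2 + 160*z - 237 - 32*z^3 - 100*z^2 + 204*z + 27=-32*z^3 - 32*z^2 + 320*z - 256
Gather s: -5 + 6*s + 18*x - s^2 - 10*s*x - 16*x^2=-s^2 + s*(6 - 10*x) - 16*x^2 + 18*x - 5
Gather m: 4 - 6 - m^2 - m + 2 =-m^2 - m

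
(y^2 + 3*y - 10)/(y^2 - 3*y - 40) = (y - 2)/(y - 8)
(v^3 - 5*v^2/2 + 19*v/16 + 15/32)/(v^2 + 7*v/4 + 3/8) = (8*v^2 - 22*v + 15)/(4*(2*v + 3))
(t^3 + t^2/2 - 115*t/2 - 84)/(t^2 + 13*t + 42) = (t^2 - 13*t/2 - 12)/(t + 6)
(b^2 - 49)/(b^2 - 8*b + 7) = (b + 7)/(b - 1)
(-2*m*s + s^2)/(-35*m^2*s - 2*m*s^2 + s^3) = (2*m - s)/(35*m^2 + 2*m*s - s^2)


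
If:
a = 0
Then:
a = 0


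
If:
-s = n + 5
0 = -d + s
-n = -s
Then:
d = -5/2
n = -5/2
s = -5/2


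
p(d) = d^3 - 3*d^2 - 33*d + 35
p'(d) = 3*d^2 - 6*d - 33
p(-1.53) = 74.89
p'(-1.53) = -16.80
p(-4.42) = 35.90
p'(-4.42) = 52.13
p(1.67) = -23.82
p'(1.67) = -34.65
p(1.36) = -12.91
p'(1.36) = -35.61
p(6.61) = -25.40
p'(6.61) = 58.42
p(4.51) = -83.12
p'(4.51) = 0.96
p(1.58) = -20.68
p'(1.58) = -34.99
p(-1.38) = 72.20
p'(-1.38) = -19.01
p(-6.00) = -91.00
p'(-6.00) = 111.00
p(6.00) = -55.00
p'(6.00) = 39.00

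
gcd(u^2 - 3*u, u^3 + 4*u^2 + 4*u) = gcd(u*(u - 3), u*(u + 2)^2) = u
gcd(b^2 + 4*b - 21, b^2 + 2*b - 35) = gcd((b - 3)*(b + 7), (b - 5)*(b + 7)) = b + 7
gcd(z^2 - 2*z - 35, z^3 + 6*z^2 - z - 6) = 1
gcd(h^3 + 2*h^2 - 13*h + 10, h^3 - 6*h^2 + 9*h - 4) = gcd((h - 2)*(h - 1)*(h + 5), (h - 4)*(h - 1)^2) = h - 1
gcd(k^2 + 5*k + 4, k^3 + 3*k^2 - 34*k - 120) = k + 4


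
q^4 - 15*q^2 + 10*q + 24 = (q - 3)*(q - 2)*(q + 1)*(q + 4)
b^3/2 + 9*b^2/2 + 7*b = b*(b/2 + 1)*(b + 7)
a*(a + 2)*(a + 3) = a^3 + 5*a^2 + 6*a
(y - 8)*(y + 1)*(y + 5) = y^3 - 2*y^2 - 43*y - 40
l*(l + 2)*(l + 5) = l^3 + 7*l^2 + 10*l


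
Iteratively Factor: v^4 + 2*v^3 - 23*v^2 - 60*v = (v - 5)*(v^3 + 7*v^2 + 12*v) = (v - 5)*(v + 4)*(v^2 + 3*v) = v*(v - 5)*(v + 4)*(v + 3)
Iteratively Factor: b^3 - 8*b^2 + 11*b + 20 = (b + 1)*(b^2 - 9*b + 20) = (b - 4)*(b + 1)*(b - 5)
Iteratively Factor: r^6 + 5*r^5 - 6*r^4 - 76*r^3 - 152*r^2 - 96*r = (r + 3)*(r^5 + 2*r^4 - 12*r^3 - 40*r^2 - 32*r) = (r - 4)*(r + 3)*(r^4 + 6*r^3 + 12*r^2 + 8*r) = (r - 4)*(r + 2)*(r + 3)*(r^3 + 4*r^2 + 4*r) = (r - 4)*(r + 2)^2*(r + 3)*(r^2 + 2*r) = r*(r - 4)*(r + 2)^2*(r + 3)*(r + 2)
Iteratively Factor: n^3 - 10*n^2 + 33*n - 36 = (n - 4)*(n^2 - 6*n + 9) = (n - 4)*(n - 3)*(n - 3)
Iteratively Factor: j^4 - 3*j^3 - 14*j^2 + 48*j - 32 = (j - 1)*(j^3 - 2*j^2 - 16*j + 32) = (j - 4)*(j - 1)*(j^2 + 2*j - 8) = (j - 4)*(j - 1)*(j + 4)*(j - 2)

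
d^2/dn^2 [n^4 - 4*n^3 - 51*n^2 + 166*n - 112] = 12*n^2 - 24*n - 102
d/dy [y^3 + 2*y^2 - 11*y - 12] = 3*y^2 + 4*y - 11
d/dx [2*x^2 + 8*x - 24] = 4*x + 8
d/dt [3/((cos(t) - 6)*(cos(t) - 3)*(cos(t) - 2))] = 3*(-3*sin(t)^2 - 22*cos(t) + 39)*sin(t)/((cos(t) - 6)^2*(cos(t) - 3)^2*(cos(t) - 2)^2)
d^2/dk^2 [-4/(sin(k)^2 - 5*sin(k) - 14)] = 4*(4*sin(k)^4 - 15*sin(k)^3 + 75*sin(k)^2 - 40*sin(k) - 78)/((sin(k) - 7)^3*(sin(k) + 2)^3)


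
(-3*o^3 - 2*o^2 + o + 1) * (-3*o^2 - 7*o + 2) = 9*o^5 + 27*o^4 + 5*o^3 - 14*o^2 - 5*o + 2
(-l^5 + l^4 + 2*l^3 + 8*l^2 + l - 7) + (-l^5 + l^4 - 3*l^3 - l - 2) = -2*l^5 + 2*l^4 - l^3 + 8*l^2 - 9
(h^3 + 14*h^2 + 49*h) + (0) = h^3 + 14*h^2 + 49*h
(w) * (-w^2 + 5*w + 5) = -w^3 + 5*w^2 + 5*w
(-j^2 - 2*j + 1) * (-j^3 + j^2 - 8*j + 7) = j^5 + j^4 + 5*j^3 + 10*j^2 - 22*j + 7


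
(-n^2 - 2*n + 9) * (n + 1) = -n^3 - 3*n^2 + 7*n + 9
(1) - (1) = 0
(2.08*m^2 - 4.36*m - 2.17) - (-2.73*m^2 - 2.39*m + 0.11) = 4.81*m^2 - 1.97*m - 2.28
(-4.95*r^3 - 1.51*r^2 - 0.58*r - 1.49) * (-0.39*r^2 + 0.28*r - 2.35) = 1.9305*r^5 - 0.7971*r^4 + 11.4359*r^3 + 3.9672*r^2 + 0.9458*r + 3.5015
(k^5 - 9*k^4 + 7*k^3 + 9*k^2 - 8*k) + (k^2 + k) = k^5 - 9*k^4 + 7*k^3 + 10*k^2 - 7*k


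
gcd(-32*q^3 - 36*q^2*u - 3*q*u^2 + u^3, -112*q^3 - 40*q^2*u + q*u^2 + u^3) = 4*q + u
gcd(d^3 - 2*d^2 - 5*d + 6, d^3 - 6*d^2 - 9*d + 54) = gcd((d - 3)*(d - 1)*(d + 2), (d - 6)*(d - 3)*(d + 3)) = d - 3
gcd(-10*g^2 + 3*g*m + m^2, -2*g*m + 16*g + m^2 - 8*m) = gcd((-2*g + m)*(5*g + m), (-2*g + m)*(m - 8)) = 2*g - m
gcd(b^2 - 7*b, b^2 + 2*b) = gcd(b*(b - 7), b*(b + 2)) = b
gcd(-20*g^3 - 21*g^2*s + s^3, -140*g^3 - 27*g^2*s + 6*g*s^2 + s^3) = -20*g^2 - g*s + s^2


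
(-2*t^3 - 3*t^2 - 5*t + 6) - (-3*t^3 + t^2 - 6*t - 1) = t^3 - 4*t^2 + t + 7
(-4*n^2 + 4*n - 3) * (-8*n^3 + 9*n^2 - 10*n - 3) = 32*n^5 - 68*n^4 + 100*n^3 - 55*n^2 + 18*n + 9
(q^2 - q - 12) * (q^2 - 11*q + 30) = q^4 - 12*q^3 + 29*q^2 + 102*q - 360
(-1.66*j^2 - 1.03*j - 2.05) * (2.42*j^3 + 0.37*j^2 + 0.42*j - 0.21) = -4.0172*j^5 - 3.1068*j^4 - 6.0393*j^3 - 0.8425*j^2 - 0.6447*j + 0.4305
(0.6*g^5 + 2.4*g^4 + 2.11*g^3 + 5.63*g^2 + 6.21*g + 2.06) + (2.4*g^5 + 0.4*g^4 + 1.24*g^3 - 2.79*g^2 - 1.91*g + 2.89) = 3.0*g^5 + 2.8*g^4 + 3.35*g^3 + 2.84*g^2 + 4.3*g + 4.95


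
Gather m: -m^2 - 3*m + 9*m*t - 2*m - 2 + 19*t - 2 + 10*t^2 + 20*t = -m^2 + m*(9*t - 5) + 10*t^2 + 39*t - 4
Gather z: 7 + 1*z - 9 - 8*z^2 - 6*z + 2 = -8*z^2 - 5*z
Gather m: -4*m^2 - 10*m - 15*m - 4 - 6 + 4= -4*m^2 - 25*m - 6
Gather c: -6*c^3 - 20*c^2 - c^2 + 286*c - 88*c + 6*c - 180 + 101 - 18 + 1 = -6*c^3 - 21*c^2 + 204*c - 96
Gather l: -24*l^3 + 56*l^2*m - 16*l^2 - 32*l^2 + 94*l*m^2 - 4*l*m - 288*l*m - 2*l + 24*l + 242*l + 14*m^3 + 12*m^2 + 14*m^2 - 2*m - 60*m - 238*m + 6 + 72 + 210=-24*l^3 + l^2*(56*m - 48) + l*(94*m^2 - 292*m + 264) + 14*m^3 + 26*m^2 - 300*m + 288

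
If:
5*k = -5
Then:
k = -1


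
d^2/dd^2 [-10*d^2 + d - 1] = -20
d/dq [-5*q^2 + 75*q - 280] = 75 - 10*q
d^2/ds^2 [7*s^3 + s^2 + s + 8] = 42*s + 2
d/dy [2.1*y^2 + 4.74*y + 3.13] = 4.2*y + 4.74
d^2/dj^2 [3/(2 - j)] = -6/(j - 2)^3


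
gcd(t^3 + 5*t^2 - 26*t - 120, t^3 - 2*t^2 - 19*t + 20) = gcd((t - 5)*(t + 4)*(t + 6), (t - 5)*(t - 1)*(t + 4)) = t^2 - t - 20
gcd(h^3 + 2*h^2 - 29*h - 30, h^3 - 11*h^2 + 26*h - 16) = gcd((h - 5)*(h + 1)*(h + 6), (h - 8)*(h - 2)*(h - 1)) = 1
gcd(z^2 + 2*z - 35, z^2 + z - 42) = z + 7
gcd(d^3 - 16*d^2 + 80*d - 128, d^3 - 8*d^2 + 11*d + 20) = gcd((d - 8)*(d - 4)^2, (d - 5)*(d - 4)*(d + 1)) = d - 4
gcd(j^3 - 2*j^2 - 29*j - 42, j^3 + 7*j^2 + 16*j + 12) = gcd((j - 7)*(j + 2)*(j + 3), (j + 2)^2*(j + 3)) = j^2 + 5*j + 6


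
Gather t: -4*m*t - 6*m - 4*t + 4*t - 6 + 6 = -4*m*t - 6*m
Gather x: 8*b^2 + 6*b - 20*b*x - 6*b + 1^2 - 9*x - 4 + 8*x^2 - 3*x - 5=8*b^2 + 8*x^2 + x*(-20*b - 12) - 8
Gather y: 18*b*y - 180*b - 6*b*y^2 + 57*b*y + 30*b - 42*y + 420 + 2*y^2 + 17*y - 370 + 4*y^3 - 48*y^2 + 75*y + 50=-150*b + 4*y^3 + y^2*(-6*b - 46) + y*(75*b + 50) + 100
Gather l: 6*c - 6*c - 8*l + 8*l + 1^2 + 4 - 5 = 0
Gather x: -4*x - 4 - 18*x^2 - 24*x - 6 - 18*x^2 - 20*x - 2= -36*x^2 - 48*x - 12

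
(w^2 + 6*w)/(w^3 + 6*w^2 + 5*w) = (w + 6)/(w^2 + 6*w + 5)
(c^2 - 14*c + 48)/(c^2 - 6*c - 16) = (c - 6)/(c + 2)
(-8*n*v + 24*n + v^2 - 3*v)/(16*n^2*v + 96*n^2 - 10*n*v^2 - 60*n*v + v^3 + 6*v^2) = (v - 3)/(-2*n*v - 12*n + v^2 + 6*v)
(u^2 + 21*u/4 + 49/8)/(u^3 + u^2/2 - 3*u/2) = (8*u^2 + 42*u + 49)/(4*u*(2*u^2 + u - 3))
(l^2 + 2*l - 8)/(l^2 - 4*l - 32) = (l - 2)/(l - 8)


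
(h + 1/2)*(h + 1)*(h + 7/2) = h^3 + 5*h^2 + 23*h/4 + 7/4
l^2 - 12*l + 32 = (l - 8)*(l - 4)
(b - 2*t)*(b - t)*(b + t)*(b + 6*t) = b^4 + 4*b^3*t - 13*b^2*t^2 - 4*b*t^3 + 12*t^4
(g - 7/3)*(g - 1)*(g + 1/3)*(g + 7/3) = g^4 - 2*g^3/3 - 52*g^2/9 + 98*g/27 + 49/27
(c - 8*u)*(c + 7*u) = c^2 - c*u - 56*u^2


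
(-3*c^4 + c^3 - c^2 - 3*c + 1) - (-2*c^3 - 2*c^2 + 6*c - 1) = -3*c^4 + 3*c^3 + c^2 - 9*c + 2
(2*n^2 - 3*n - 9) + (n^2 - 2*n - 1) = 3*n^2 - 5*n - 10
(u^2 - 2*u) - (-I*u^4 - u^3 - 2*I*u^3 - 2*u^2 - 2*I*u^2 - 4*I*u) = I*u^4 + u^3 + 2*I*u^3 + 3*u^2 + 2*I*u^2 - 2*u + 4*I*u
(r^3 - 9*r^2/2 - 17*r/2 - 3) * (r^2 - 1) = r^5 - 9*r^4/2 - 19*r^3/2 + 3*r^2/2 + 17*r/2 + 3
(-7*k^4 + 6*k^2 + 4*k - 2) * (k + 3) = -7*k^5 - 21*k^4 + 6*k^3 + 22*k^2 + 10*k - 6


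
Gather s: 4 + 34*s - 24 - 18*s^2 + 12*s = -18*s^2 + 46*s - 20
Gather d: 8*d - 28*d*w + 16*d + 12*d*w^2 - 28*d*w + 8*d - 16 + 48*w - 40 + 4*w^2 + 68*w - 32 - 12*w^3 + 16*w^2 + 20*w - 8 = d*(12*w^2 - 56*w + 32) - 12*w^3 + 20*w^2 + 136*w - 96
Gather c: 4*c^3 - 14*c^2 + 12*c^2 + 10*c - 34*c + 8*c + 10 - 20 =4*c^3 - 2*c^2 - 16*c - 10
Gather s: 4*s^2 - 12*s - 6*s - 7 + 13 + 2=4*s^2 - 18*s + 8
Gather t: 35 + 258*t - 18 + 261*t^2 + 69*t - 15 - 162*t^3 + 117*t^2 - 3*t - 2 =-162*t^3 + 378*t^2 + 324*t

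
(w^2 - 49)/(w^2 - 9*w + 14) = (w + 7)/(w - 2)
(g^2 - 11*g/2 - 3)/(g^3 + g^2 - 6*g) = (g^2 - 11*g/2 - 3)/(g*(g^2 + g - 6))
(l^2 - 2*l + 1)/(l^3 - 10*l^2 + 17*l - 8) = 1/(l - 8)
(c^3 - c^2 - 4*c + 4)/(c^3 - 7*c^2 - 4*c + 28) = (c - 1)/(c - 7)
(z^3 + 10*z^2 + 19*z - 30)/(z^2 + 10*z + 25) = (z^2 + 5*z - 6)/(z + 5)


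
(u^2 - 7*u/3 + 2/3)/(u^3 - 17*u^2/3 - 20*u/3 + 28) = (3*u - 1)/(3*u^2 - 11*u - 42)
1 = 1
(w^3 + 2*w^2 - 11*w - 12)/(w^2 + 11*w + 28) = (w^2 - 2*w - 3)/(w + 7)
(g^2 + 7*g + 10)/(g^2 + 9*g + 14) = (g + 5)/(g + 7)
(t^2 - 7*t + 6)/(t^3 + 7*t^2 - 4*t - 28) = (t^2 - 7*t + 6)/(t^3 + 7*t^2 - 4*t - 28)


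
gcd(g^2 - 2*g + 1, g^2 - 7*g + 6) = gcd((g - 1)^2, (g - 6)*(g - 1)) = g - 1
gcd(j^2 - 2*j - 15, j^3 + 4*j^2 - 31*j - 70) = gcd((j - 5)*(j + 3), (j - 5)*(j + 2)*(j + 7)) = j - 5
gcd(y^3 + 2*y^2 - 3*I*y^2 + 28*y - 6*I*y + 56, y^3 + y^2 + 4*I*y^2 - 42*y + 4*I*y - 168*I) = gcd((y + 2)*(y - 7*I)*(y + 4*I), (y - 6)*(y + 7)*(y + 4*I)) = y + 4*I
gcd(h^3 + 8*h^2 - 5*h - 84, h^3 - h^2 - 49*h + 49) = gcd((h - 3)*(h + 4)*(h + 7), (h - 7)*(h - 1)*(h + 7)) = h + 7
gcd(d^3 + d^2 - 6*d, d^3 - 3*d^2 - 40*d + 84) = d - 2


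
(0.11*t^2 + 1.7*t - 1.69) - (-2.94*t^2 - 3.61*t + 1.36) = 3.05*t^2 + 5.31*t - 3.05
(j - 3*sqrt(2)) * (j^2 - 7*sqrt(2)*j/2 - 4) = j^3 - 13*sqrt(2)*j^2/2 + 17*j + 12*sqrt(2)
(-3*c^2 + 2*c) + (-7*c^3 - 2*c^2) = -7*c^3 - 5*c^2 + 2*c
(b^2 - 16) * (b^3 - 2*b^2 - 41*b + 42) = b^5 - 2*b^4 - 57*b^3 + 74*b^2 + 656*b - 672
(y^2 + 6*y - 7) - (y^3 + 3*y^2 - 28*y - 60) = -y^3 - 2*y^2 + 34*y + 53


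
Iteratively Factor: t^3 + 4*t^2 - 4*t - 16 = (t + 2)*(t^2 + 2*t - 8) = (t - 2)*(t + 2)*(t + 4)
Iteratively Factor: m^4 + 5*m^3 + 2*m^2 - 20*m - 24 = (m + 3)*(m^3 + 2*m^2 - 4*m - 8) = (m + 2)*(m + 3)*(m^2 - 4) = (m + 2)^2*(m + 3)*(m - 2)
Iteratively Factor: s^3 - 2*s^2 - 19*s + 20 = (s - 5)*(s^2 + 3*s - 4) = (s - 5)*(s + 4)*(s - 1)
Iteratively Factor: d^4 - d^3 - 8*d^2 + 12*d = (d - 2)*(d^3 + d^2 - 6*d) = (d - 2)*(d + 3)*(d^2 - 2*d) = (d - 2)^2*(d + 3)*(d)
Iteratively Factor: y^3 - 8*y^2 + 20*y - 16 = (y - 2)*(y^2 - 6*y + 8) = (y - 4)*(y - 2)*(y - 2)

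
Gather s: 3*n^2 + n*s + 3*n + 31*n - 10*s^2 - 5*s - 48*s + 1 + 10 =3*n^2 + 34*n - 10*s^2 + s*(n - 53) + 11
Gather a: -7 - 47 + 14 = -40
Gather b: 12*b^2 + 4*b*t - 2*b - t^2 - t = 12*b^2 + b*(4*t - 2) - t^2 - t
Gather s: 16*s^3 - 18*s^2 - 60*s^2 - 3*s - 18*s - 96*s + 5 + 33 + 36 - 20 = 16*s^3 - 78*s^2 - 117*s + 54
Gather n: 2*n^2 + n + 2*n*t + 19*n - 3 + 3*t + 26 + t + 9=2*n^2 + n*(2*t + 20) + 4*t + 32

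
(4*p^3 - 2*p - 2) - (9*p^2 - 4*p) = 4*p^3 - 9*p^2 + 2*p - 2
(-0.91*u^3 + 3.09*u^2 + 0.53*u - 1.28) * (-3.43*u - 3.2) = 3.1213*u^4 - 7.6867*u^3 - 11.7059*u^2 + 2.6944*u + 4.096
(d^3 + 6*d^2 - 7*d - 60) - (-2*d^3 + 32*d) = 3*d^3 + 6*d^2 - 39*d - 60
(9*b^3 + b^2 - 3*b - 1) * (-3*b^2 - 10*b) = -27*b^5 - 93*b^4 - b^3 + 33*b^2 + 10*b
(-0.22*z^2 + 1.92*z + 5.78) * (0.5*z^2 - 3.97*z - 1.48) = -0.11*z^4 + 1.8334*z^3 - 4.4068*z^2 - 25.7882*z - 8.5544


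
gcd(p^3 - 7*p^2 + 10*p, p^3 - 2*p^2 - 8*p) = p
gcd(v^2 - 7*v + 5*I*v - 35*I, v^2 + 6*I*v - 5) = v + 5*I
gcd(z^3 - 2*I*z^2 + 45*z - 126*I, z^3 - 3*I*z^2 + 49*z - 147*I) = z^2 + 4*I*z + 21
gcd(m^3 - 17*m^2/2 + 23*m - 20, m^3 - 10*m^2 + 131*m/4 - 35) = m^2 - 13*m/2 + 10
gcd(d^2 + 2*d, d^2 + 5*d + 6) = d + 2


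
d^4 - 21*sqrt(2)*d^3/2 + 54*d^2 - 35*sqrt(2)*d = d*(d - 7*sqrt(2))*(d - 5*sqrt(2)/2)*(d - sqrt(2))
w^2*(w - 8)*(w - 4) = w^4 - 12*w^3 + 32*w^2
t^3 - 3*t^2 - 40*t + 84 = (t - 7)*(t - 2)*(t + 6)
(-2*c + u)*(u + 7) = -2*c*u - 14*c + u^2 + 7*u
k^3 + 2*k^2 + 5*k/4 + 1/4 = (k + 1/2)^2*(k + 1)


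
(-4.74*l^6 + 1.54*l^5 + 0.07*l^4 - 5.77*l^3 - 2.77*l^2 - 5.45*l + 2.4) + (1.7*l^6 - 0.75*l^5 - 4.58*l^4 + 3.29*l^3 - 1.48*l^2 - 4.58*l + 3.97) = -3.04*l^6 + 0.79*l^5 - 4.51*l^4 - 2.48*l^3 - 4.25*l^2 - 10.03*l + 6.37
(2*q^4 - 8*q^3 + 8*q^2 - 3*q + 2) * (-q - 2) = -2*q^5 + 4*q^4 + 8*q^3 - 13*q^2 + 4*q - 4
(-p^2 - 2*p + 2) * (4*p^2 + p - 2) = -4*p^4 - 9*p^3 + 8*p^2 + 6*p - 4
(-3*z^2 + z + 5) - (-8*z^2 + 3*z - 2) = 5*z^2 - 2*z + 7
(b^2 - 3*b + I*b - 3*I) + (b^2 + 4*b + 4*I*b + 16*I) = 2*b^2 + b + 5*I*b + 13*I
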